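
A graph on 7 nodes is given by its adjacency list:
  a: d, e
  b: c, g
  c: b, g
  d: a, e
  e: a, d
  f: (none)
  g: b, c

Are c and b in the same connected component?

From c we can reach b, c, g, which includes b.

Yes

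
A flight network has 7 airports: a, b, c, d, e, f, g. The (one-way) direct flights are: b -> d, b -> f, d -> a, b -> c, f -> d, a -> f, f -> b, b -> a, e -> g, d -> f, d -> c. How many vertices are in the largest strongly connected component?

{a, b, d, f} are all mutually reachable — one SCC of size 4.
{g} is an SCC by itself.
{c} is an SCC by itself.
{e} is an SCC by itself.
The largest has 4 vertices.

4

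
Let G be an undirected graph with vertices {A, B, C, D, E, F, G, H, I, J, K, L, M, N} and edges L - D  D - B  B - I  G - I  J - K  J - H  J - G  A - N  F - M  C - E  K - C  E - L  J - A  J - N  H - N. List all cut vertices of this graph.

J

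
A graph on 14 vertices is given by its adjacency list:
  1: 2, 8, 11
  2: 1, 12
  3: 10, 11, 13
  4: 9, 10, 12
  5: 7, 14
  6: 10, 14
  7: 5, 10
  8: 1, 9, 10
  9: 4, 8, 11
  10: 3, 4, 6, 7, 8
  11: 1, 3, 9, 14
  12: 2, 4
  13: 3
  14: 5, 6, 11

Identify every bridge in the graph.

13-3

The edges on the cycle 10-8-1-2-12-4-10 are not bridges since each lies on that cycle.
But removing 3-13 disconnects 3 from 13 — this is a bridge.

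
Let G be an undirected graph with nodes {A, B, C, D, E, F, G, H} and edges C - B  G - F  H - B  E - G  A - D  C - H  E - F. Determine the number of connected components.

3

Starting from A we can reach A, D. That is one component of size 2.
Starting from B we can reach B, C, H. That is one component of size 3.
Starting from E we can reach E, F, G. That is one component of size 3.
Total: 3 components.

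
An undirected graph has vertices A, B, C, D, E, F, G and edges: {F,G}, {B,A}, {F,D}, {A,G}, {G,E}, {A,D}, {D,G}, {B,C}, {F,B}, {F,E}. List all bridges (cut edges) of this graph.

B-C

The edges on the cycle F-B-A-D-F are not bridges since each lies on that cycle.
But removing C-B disconnects C from B — this is a bridge.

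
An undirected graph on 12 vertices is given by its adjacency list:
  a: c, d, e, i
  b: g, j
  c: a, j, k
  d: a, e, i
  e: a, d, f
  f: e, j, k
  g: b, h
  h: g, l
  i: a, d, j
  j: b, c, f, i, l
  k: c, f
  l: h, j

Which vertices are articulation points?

Removing j increases the component count from 1 to 2, so j is a cut vertex.
By contrast removing h leaves 1 component; it is not a cut vertex. No other vertex is a cut vertex either.

j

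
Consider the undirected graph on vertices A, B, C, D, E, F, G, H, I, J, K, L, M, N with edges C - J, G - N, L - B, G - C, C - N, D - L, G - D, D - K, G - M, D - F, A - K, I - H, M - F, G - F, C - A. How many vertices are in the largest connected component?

11

E is isolated — a component by itself.
Starting from H we can reach H, I. That is one component of size 2.
Starting from A we can reach A, B, C, D, F, G, J, K, L, M, N. That is one component of size 11.
The largest has 11 vertices.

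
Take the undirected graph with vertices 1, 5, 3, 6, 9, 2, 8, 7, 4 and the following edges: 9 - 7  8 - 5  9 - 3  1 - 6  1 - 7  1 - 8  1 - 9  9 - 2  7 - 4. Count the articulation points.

Removing 1 increases the component count from 1 to 3, so 1 is a cut vertex.
Removing 7 increases the component count from 1 to 2, so 7 is a cut vertex.
Removing 8 increases the component count from 1 to 2, so 8 is a cut vertex.
Likewise 9 is a cut vertex.
By contrast removing 2 leaves 1 component; it is not a cut vertex. No other vertex is a cut vertex either.

4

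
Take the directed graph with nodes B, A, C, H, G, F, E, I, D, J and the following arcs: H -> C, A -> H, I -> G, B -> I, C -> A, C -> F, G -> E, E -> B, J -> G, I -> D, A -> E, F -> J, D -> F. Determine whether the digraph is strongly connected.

There is no directed path from E to A, so the graph is not strongly connected.

No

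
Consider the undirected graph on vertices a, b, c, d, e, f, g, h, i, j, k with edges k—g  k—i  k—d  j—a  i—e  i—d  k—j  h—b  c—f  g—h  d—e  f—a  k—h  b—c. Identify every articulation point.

k

Removing k increases the component count from 1 to 2, so k is a cut vertex.
By contrast removing a leaves 1 component; it is not a cut vertex. No other vertex is a cut vertex either.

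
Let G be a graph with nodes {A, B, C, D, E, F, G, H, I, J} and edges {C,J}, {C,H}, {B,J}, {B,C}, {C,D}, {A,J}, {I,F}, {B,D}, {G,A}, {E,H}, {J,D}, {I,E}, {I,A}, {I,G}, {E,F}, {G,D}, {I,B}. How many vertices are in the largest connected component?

Starting from A we can reach A, B, C, D, E, F, G, H, I, J. That is one component of size 10.
The largest has 10 vertices.

10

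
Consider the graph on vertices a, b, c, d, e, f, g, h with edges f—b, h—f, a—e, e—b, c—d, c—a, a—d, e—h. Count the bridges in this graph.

The edges on the cycle e-h-f-b-e are not bridges since each lies on that cycle.
But removing e—a disconnects e from a — this is a bridge.

1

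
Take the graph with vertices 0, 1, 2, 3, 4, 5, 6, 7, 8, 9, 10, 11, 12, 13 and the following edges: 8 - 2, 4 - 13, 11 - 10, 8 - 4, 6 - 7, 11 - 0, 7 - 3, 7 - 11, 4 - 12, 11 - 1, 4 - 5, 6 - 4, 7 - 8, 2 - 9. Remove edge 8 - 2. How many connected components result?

2

Before removal there is 1 component.
8 - 2 is a bridge — removing it separates 8's side from 2's side.
After removal: 2 components.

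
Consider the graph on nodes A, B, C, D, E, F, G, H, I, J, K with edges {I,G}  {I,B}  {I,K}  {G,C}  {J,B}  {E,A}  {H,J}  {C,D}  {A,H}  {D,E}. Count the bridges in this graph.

1

The edges on the cycle I-G-C-D-E-A-H-J-B-I are not bridges since each lies on that cycle.
But removing I-K disconnects I from K — this is a bridge.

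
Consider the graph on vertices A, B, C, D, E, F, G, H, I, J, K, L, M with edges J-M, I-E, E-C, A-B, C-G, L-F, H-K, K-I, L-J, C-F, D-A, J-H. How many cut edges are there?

The edges on the cycle L-J-H-K-I-E-C-F-L are not bridges since each lies on that cycle.
But removing G-C disconnects G from C; removing J-M disconnects J from M; removing A-B disconnects A from B; removing D-A disconnects D from A — these are bridges.
That makes 4 bridges.

4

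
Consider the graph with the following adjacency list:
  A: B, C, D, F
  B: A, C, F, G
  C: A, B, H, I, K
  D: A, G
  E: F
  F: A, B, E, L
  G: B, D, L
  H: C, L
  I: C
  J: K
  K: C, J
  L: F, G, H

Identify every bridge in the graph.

C-I, C-K, E-F, J-K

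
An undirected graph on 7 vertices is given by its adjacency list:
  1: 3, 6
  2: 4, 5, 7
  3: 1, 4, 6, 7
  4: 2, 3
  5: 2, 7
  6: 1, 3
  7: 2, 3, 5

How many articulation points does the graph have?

1

Removing 3 increases the component count from 1 to 2, so 3 is a cut vertex.
By contrast removing 1 leaves 1 component; it is not a cut vertex. No other vertex is a cut vertex either.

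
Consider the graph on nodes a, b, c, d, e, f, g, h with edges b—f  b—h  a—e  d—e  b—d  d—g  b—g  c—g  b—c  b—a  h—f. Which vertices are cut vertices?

b

Removing b increases the component count from 1 to 2, so b is a cut vertex.
By contrast removing c leaves 1 component; it is not a cut vertex. No other vertex is a cut vertex either.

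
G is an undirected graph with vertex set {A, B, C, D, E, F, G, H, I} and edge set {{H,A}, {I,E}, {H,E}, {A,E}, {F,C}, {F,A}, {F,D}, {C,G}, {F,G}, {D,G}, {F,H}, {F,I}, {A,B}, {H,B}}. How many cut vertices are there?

1

Removing F increases the component count from 1 to 2, so F is a cut vertex.
By contrast removing I leaves 1 component; it is not a cut vertex. No other vertex is a cut vertex either.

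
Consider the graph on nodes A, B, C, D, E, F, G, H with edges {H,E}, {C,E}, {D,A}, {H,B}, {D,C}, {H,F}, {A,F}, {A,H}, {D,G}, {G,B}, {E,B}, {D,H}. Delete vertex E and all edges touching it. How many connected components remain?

1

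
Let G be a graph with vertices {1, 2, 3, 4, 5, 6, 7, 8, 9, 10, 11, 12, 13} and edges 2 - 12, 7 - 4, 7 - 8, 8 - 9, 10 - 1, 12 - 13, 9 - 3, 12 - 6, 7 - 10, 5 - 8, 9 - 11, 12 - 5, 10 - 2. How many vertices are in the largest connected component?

Starting from 1 we can reach 1, 2, 3, 4, 5, 6, 7, 8, 9, 10, 11, 12, 13. That is one component of size 13.
The largest has 13 vertices.

13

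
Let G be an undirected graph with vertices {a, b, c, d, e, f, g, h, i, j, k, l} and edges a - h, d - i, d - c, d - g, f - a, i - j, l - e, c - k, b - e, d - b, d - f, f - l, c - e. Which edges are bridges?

a-f, a-h, c-k, d-g, d-i, i-j

The edges on the cycle d-f-l-e-c-d are not bridges since each lies on that cycle.
But removing d - i disconnects d from i; removing d - g disconnects d from g; removing h - a disconnects h from a; removing k - c disconnects k from c — these are bridges.
In total 6 edges are bridges.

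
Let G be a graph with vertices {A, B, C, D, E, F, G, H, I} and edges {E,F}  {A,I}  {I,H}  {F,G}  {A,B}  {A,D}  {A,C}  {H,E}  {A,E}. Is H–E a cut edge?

No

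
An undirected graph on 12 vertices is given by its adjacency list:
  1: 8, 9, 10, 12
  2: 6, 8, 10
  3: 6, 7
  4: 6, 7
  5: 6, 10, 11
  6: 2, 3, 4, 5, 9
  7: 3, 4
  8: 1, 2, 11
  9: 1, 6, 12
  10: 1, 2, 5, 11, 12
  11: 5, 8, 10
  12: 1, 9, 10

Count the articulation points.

Removing 6 increases the component count from 1 to 2, so 6 is a cut vertex.
By contrast removing 9 leaves 1 component; it is not a cut vertex. No other vertex is a cut vertex either.

1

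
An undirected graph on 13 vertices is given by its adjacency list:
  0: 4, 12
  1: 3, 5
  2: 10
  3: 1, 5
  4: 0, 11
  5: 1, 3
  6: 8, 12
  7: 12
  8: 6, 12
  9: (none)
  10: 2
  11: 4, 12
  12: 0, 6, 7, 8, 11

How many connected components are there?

4

9 is isolated — a component by itself.
Starting from 2 we can reach 2, 10. That is one component of size 2.
Starting from 1 we can reach 1, 3, 5. That is one component of size 3.
Starting from 0 we can reach 0, 4, 6, 7, 8, 11, 12. That is one component of size 7.
Total: 4 components.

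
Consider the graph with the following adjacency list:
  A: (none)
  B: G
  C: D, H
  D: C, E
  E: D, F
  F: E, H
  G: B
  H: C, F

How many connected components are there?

A is isolated — a component by itself.
Starting from B we can reach B, G. That is one component of size 2.
Starting from C we can reach C, D, E, F, H. That is one component of size 5.
Total: 3 components.

3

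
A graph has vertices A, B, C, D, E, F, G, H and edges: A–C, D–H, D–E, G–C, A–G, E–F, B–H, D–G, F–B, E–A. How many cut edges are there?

The edges on the cycle D-E-F-B-H-D are not bridges since each lies on that cycle.
Every edge lies on some cycle, so there are no bridges.

0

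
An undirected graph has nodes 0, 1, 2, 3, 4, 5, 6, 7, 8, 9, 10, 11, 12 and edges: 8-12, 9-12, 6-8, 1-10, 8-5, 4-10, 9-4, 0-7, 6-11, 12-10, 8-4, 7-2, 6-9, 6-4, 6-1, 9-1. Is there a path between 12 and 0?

The component containing 12 is {1, 4, 5, 6, 8, 9, 10, 11, 12}, and 0 is not in it.

No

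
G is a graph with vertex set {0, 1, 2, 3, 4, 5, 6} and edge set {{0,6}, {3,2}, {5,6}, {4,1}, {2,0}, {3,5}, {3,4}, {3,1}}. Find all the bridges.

The edges on the cycle 3-4-1-3 are not bridges since each lies on that cycle.
Every edge lies on some cycle, so there are no bridges.

none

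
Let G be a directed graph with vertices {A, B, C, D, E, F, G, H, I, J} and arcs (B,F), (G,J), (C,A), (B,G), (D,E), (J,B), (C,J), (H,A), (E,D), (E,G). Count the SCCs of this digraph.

{B, G, J} are all mutually reachable — one SCC of size 3.
{D, E} are all mutually reachable — one SCC of size 2.
{C} is an SCC by itself.
{I} is an SCC by itself.
{H} is an SCC by itself.
(and 2 more singleton SCCs)
That gives 7 strongly connected components.

7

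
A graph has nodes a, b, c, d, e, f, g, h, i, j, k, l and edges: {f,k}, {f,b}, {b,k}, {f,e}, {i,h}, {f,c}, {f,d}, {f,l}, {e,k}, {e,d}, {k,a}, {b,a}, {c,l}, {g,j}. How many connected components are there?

3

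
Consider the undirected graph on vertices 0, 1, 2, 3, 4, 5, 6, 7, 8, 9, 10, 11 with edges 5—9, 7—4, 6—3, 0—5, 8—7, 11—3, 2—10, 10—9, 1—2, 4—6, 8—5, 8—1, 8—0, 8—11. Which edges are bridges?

none

The edges on the cycle 8-7-4-6-3-11-8 are not bridges since each lies on that cycle.
Every edge lies on some cycle, so there are no bridges.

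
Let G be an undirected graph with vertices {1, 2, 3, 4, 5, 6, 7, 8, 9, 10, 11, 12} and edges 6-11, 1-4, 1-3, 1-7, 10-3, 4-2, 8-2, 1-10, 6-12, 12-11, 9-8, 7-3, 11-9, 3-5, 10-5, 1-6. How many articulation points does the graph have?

1

Removing 1 increases the component count from 1 to 2, so 1 is a cut vertex.
By contrast removing 4 leaves 1 component; it is not a cut vertex. No other vertex is a cut vertex either.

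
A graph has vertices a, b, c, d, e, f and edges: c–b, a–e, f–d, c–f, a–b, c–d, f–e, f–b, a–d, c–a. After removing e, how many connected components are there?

1

With e gone, the remaining components are: {a, b, c, d, f}.
That is 1 component.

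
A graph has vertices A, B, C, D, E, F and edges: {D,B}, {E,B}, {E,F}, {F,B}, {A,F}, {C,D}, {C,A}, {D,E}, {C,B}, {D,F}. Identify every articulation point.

none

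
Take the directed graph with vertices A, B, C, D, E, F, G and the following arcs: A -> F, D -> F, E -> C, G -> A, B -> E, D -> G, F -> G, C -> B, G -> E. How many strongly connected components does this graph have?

{A, F, G} are all mutually reachable — one SCC of size 3.
{B, C, E} are all mutually reachable — one SCC of size 3.
{D} is an SCC by itself.
That gives 3 strongly connected components.

3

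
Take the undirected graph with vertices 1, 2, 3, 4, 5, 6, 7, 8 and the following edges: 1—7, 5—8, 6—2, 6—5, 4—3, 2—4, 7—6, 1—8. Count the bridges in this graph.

The edges on the cycle 1-7-6-5-8-1 are not bridges since each lies on that cycle.
But removing 4—3 disconnects 4 from 3; removing 2—4 disconnects 2 from 4; removing 6—2 disconnects 6 from 2 — these are bridges.
That makes 3 bridges.

3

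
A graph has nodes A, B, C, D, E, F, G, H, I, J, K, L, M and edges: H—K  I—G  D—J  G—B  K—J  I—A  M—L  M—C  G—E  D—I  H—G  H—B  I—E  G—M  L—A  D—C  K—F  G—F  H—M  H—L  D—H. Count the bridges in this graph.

0

The edges on the cycle D-H-M-C-D are not bridges since each lies on that cycle.
Every edge lies on some cycle, so there are no bridges.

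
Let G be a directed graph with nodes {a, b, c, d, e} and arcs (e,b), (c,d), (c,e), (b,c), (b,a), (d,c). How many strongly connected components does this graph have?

{b, c, d, e} are all mutually reachable — one SCC of size 4.
{a} is an SCC by itself.
That gives 2 strongly connected components.

2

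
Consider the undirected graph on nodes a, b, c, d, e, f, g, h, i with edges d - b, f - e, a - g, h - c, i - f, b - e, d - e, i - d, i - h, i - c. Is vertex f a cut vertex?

No

Deleting f leaves 2 components (was 2), so f is not a cut vertex.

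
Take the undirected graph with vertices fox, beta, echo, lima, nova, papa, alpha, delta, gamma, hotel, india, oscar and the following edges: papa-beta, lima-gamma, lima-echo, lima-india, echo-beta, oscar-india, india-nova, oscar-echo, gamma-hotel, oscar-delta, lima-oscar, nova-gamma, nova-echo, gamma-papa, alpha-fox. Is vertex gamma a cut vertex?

Yes

Deleting gamma raises the number of components from 2 to 3, so gamma is a cut vertex.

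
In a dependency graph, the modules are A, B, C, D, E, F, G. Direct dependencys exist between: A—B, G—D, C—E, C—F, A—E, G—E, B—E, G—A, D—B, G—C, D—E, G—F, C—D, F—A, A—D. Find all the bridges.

none

The edges on the cycle G-C-F-A-G are not bridges since each lies on that cycle.
Every edge lies on some cycle, so there are no bridges.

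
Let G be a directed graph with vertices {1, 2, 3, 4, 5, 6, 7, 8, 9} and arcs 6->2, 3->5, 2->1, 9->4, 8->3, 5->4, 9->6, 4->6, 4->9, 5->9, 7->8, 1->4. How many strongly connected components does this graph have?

5

{1, 2, 4, 6, 9} are all mutually reachable — one SCC of size 5.
{7} is an SCC by itself.
{3} is an SCC by itself.
{8} is an SCC by itself.
{5} is an SCC by itself.
That gives 5 strongly connected components.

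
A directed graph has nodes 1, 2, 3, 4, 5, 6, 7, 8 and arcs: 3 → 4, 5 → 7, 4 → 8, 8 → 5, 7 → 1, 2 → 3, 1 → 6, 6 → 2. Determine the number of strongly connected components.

{1, 2, 3, 4, 5, 6, 7, 8} are all mutually reachable — one SCC of size 8.
That gives 1 strongly connected component.

1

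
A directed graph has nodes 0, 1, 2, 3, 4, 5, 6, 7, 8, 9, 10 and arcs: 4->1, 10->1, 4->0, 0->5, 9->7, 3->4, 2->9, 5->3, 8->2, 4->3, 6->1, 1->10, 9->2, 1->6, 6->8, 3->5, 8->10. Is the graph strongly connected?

There is no directed path from 7 to 2, so the graph is not strongly connected.

No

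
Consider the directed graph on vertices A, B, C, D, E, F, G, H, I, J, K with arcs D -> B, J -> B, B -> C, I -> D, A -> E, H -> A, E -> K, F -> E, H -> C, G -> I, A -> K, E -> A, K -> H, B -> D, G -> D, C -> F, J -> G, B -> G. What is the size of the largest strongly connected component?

6

{A, C, E, F, H, K} are all mutually reachable — one SCC of size 6.
{B, D, G, I} are all mutually reachable — one SCC of size 4.
{J} is an SCC by itself.
The largest has 6 vertices.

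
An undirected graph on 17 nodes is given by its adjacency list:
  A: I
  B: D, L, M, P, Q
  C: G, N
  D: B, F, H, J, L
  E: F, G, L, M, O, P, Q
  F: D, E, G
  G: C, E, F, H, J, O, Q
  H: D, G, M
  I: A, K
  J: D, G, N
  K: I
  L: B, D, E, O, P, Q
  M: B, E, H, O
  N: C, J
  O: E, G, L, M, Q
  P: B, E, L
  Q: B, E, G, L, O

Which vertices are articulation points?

Removing I increases the component count from 2 to 3, so I is a cut vertex.
By contrast removing O leaves 2 components; it is not a cut vertex. No other vertex is a cut vertex either.

I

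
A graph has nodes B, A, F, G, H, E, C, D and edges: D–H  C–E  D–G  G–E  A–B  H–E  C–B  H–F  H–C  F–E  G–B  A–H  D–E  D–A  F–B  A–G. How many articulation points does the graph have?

Removing A, for instance, still leaves 1 component. No single vertex removal increases the component count — the graph has no articulation points.

0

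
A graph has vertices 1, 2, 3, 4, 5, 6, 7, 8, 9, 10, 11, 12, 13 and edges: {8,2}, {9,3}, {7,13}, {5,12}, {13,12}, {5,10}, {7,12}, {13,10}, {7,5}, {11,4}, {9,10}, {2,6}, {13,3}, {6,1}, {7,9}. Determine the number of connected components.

Starting from 4 we can reach 4, 11. That is one component of size 2.
Starting from 1 we can reach 1, 2, 6, 8. That is one component of size 4.
Starting from 3 we can reach 3, 5, 7, 9, 10, 12, 13. That is one component of size 7.
Total: 3 components.

3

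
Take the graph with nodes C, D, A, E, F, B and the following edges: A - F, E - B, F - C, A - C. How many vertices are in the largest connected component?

3

D is isolated — a component by itself.
Starting from B we can reach B, E. That is one component of size 2.
Starting from A we can reach A, C, F. That is one component of size 3.
The largest has 3 vertices.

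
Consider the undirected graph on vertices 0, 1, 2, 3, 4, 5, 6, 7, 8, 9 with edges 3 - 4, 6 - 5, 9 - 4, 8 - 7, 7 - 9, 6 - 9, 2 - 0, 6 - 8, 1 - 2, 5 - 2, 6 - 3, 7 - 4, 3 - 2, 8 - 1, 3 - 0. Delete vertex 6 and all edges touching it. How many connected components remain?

1

With 6 gone, the remaining components are: {0, 1, 2, 3, 4, 5, 7, 8, 9}.
That is 1 component.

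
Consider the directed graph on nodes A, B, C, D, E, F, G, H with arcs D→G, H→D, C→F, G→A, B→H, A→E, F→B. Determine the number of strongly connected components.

{D} is an SCC by itself.
{G} is an SCC by itself.
{H} is an SCC by itself.
{F} is an SCC by itself.
{C} is an SCC by itself.
(and 3 more singleton SCCs)
That gives 8 strongly connected components.

8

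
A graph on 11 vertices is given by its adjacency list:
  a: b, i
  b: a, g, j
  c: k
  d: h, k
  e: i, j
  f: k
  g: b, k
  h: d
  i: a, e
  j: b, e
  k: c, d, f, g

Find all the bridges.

b-g, c-k, d-h, d-k, f-k, g-k

The edges on the cycle j-b-a-i-e-j are not bridges since each lies on that cycle.
But removing d-h disconnects d from h; removing k-c disconnects k from c; removing f-k disconnects f from k; removing g-k disconnects g from k — these are bridges.
In total 6 edges are bridges.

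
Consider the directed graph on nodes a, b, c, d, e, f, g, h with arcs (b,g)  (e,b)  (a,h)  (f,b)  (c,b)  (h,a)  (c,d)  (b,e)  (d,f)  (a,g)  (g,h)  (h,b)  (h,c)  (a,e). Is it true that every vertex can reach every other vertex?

Yes

From a we can reach every vertex (a, b, c, d, e, f, g, h), and every vertex can reach a (a, b, c, d, e, f, g, h). So the whole graph is one strongly connected component.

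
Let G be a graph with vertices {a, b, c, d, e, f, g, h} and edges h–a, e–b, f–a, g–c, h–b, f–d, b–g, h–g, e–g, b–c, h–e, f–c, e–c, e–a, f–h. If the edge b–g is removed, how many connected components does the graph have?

b and g are still connected via b-h-g, so the component count stays at 1.

1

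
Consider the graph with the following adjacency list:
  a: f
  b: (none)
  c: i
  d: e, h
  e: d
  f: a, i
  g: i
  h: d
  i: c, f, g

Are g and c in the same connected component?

From g we can reach a, c, f, g, i, which includes c.

Yes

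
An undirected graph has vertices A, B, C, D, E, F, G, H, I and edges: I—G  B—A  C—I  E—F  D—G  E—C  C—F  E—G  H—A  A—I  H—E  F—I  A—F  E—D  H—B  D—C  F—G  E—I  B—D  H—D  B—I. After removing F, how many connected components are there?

With F gone, the remaining components are: {A, B, C, D, E, G, H, I}.
That is 1 component.

1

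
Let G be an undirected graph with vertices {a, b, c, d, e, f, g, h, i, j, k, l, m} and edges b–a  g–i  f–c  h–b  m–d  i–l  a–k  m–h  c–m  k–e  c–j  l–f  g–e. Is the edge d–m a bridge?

Removing d–m leaves no path between d and m: the component count goes from 1 to 2. So it is a bridge.

Yes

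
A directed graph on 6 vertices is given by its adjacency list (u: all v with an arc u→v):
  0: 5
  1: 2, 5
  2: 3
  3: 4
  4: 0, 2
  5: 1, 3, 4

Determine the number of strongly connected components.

1

{0, 1, 2, 3, 4, 5} are all mutually reachable — one SCC of size 6.
That gives 1 strongly connected component.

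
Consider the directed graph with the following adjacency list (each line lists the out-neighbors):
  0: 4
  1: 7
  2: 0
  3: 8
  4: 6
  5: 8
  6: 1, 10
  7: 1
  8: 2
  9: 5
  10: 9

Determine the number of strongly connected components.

3

{0, 2, 4, 5, 6, 8, 9, 10} are all mutually reachable — one SCC of size 8.
{1, 7} are all mutually reachable — one SCC of size 2.
{3} is an SCC by itself.
That gives 3 strongly connected components.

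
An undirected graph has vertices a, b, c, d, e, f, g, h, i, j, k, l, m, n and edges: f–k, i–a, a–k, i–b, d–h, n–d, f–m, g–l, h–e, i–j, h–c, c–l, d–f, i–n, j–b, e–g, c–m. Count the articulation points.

1

Removing i increases the component count from 1 to 2, so i is a cut vertex.
By contrast removing j leaves 1 component; it is not a cut vertex. No other vertex is a cut vertex either.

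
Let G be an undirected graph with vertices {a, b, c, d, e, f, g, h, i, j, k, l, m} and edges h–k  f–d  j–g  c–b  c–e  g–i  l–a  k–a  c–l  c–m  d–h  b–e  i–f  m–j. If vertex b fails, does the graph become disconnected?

No

Deleting b leaves 1 component (was 1) (its neighbors c, e remain connected to each other), so b is not a cut vertex.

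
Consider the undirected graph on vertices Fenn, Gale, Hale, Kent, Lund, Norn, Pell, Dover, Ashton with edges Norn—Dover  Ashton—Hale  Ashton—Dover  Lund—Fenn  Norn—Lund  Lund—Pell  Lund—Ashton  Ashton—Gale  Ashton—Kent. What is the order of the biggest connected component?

Starting from Fenn we can reach Fenn, Gale, Hale, Kent, Lund, Norn, Pell, Dover, Ashton. That is one component of size 9.
The largest has 9 vertices.

9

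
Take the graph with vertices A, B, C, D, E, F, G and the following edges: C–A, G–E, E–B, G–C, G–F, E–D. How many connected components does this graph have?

1

Starting from A we can reach A, B, C, D, E, F, G. That is one component of size 7.
Total: 1 component.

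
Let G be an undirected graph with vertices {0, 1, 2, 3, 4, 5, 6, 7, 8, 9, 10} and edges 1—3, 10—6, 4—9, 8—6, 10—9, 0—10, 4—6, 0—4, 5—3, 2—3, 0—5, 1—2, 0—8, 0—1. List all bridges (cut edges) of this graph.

The edges on the cycle 1-2-3-1 are not bridges since each lies on that cycle.
Every edge lies on some cycle, so there are no bridges.

none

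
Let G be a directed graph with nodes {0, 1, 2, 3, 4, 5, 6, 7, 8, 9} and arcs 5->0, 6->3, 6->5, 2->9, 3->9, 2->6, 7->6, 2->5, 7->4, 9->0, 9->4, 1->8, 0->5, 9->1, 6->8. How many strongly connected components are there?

{0, 5} are all mutually reachable — one SCC of size 2.
{3} is an SCC by itself.
{7} is an SCC by itself.
{4} is an SCC by itself.
{9} is an SCC by itself.
(and 4 more singleton SCCs)
That gives 9 strongly connected components.

9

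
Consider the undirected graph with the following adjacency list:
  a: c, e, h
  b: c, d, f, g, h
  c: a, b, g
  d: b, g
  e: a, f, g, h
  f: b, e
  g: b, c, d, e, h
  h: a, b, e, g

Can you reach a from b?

Yes

From b we can reach a, b, c, d, e, f, g, h, which includes a.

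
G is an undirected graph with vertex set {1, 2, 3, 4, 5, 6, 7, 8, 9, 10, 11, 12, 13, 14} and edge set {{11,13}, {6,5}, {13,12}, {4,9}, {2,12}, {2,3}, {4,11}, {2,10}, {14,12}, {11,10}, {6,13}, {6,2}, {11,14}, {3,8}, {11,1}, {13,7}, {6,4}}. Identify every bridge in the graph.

The edges on the cycle 6-2-10-11-4-6 are not bridges since each lies on that cycle.
But removing 6-5 disconnects 6 from 5; removing 9-4 disconnects 9 from 4; removing 2-3 disconnects 2 from 3; removing 8-3 disconnects 8 from 3 — these are bridges.
In total 6 edges are bridges.

1-11, 13-7, 2-3, 3-8, 4-9, 5-6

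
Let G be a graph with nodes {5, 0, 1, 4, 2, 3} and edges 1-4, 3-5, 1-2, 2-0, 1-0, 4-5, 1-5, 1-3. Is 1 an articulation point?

Yes

Deleting 1 raises the number of components from 1 to 2, so 1 is a cut vertex.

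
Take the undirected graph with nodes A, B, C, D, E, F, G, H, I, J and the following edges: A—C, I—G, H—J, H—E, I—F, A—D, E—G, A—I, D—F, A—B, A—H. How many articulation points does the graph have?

Removing A increases the component count from 1 to 3, so A is a cut vertex.
Removing H increases the component count from 1 to 2, so H is a cut vertex.
By contrast removing F leaves 1 component; it is not a cut vertex. No other vertex is a cut vertex either.

2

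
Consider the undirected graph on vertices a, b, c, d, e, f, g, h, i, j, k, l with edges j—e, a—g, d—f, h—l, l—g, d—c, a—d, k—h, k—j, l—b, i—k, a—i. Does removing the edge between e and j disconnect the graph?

Yes

Removing e—j leaves no path between e and j: the component count goes from 1 to 2. So it is a bridge.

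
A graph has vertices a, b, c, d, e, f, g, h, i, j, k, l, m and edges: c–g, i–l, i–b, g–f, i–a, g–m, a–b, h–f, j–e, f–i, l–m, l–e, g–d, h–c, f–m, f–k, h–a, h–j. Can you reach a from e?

From e we can reach a, b, c, d, e, f, g, h, i, j, k, l, m, which includes a.

Yes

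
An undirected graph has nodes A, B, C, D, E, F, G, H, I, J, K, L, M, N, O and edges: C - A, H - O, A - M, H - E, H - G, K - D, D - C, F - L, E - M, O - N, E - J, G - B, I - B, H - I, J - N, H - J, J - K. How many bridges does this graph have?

1

The edges on the cycle H-I-B-G-H are not bridges since each lies on that cycle.
But removing F - L disconnects F from L — this is a bridge.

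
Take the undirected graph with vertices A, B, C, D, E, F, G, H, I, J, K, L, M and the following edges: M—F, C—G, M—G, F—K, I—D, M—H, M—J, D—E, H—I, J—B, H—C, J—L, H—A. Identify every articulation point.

D, F, H, I, J, M

Removing D increases the component count from 1 to 2, so D is a cut vertex.
Removing F increases the component count from 1 to 2, so F is a cut vertex.
Removing H increases the component count from 1 to 3, so H is a cut vertex.
Likewise I, J, M are cut vertices.
By contrast removing C leaves 1 component; it is not a cut vertex. No other vertex is a cut vertex either.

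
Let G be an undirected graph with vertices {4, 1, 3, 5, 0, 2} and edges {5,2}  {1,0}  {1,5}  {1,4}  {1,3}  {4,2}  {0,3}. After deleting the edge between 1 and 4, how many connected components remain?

1 and 4 are still connected via 1-5-2-4, so the component count stays at 1.

1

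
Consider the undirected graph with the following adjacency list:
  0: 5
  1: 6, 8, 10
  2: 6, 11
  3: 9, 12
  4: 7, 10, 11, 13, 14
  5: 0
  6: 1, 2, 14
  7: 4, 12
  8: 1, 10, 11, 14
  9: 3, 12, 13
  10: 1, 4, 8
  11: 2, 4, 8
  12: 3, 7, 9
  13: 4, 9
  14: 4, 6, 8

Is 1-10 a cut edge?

After removing 1-10, the path 1-8-10 still connects them, so the edge is not a bridge.

No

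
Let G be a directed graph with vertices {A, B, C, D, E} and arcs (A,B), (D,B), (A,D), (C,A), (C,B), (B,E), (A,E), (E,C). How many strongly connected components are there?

{A, B, C, D, E} are all mutually reachable — one SCC of size 5.
That gives 1 strongly connected component.

1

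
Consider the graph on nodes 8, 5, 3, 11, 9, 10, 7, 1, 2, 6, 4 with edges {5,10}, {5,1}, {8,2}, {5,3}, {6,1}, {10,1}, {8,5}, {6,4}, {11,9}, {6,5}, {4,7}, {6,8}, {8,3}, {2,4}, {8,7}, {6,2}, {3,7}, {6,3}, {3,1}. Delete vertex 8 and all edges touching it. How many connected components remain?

With 8 gone, the remaining components are: {9, 11}; {1, 2, 3, 4, 5, 6, 7, 10}.
That is 2 components.

2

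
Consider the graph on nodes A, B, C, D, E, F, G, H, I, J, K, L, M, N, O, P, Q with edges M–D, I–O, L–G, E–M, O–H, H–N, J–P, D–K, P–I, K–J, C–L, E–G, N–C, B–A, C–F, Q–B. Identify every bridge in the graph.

A-B, B-Q, C-F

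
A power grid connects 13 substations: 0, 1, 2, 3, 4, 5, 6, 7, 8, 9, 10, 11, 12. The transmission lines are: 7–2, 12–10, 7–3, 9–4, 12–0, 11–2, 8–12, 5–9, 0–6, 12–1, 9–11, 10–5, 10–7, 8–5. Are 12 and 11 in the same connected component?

From 12 we can reach 0, 1, 2, 3, 4, 5, 6, 7, 8, 9, 10, 11, 12, which includes 11.

Yes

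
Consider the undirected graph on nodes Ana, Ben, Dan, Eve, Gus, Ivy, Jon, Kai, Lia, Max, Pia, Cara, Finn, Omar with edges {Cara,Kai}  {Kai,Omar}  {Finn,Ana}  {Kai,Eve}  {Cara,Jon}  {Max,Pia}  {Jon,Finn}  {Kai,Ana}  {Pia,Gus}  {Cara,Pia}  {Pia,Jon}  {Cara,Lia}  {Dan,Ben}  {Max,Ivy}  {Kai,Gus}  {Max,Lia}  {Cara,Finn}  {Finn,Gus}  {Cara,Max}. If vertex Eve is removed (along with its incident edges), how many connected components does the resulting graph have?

With Eve gone, the remaining components are: {Ben, Dan}; {Ana, Gus, Ivy, Jon, Kai, Lia, Max, Pia, Cara, Finn, Omar}.
That is 2 components.

2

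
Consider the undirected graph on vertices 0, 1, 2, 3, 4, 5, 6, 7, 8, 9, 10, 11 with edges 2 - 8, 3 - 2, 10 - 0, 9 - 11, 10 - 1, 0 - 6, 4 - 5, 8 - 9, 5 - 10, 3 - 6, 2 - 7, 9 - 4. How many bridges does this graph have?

The edges on the cycle 3-2-8-9-4-5-10-0-6-3 are not bridges since each lies on that cycle.
But removing 1 - 10 disconnects 1 from 10; removing 11 - 9 disconnects 11 from 9; removing 2 - 7 disconnects 2 from 7 — these are bridges.
That makes 3 bridges.

3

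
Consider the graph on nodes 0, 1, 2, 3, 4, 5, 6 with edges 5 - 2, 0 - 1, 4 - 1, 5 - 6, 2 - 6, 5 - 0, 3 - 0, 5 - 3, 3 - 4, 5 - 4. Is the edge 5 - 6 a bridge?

No

After removing 5 - 6, the path 5-2-6 still connects them, so the edge is not a bridge.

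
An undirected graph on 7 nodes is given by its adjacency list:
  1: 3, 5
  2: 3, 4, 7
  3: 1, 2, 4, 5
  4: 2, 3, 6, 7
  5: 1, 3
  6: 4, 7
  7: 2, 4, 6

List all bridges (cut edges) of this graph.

none

The edges on the cycle 3-1-5-3 are not bridges since each lies on that cycle.
Every edge lies on some cycle, so there are no bridges.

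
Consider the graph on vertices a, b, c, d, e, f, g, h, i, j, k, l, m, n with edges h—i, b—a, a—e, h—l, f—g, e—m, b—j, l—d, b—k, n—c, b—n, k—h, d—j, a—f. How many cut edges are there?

The edges on the cycle b-k-h-l-d-j-b are not bridges since each lies on that cycle.
But removing f—a disconnects f from a; removing h—i disconnects h from i; removing b—a disconnects b from a; removing m—e disconnects m from e — these are bridges.
In total 8 edges are bridges.

8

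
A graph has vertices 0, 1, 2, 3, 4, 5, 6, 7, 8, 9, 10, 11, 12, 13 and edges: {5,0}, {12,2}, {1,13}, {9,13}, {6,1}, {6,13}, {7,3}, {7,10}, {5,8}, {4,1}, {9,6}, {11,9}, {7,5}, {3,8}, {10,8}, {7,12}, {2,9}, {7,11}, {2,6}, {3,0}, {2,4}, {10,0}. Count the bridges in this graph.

0

The edges on the cycle 7-10-8-5-7 are not bridges since each lies on that cycle.
Every edge lies on some cycle, so there are no bridges.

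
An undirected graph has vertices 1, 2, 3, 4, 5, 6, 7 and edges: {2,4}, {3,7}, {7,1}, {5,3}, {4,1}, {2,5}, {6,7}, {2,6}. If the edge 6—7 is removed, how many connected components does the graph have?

1

6 and 7 are still connected via 6-2-5-3-7, so the component count stays at 1.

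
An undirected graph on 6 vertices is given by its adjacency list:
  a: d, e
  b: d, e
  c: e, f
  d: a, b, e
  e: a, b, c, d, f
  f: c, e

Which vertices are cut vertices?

Removing e increases the component count from 1 to 2, so e is a cut vertex.
By contrast removing b leaves 1 component; it is not a cut vertex. No other vertex is a cut vertex either.

e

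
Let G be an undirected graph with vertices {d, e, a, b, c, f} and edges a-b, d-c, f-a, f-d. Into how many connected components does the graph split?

e is isolated — a component by itself.
Starting from a we can reach a, b, c, d, f. That is one component of size 5.
Total: 2 components.

2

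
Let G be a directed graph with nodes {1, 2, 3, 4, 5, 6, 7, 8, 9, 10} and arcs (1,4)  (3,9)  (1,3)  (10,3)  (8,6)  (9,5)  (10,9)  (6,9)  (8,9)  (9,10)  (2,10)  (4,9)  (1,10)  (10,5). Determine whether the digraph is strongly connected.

There is no directed path from 1 to 6, so the graph is not strongly connected.

No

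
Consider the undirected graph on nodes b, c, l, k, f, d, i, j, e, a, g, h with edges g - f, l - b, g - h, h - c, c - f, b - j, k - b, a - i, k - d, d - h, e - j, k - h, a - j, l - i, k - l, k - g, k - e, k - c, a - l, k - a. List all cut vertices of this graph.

k

Removing k increases the component count from 1 to 2, so k is a cut vertex.
By contrast removing f leaves 1 component; it is not a cut vertex. No other vertex is a cut vertex either.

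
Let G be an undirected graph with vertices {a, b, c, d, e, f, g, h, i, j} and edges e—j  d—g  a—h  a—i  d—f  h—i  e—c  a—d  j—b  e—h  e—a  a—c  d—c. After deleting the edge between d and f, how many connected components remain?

Before removal there is 1 component.
d—f is a bridge — removing it separates d's side from f's side.
After removal: 2 components.

2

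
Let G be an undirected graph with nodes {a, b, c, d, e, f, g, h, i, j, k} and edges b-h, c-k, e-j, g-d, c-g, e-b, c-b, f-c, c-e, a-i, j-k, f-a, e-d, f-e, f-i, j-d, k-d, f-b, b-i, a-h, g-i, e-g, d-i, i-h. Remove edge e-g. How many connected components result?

e and g are still connected via e-c-g, so the component count stays at 1.

1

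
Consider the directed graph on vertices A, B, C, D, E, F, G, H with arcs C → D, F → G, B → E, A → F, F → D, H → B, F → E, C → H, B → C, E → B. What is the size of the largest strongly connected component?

4

{B, C, E, H} are all mutually reachable — one SCC of size 4.
{G} is an SCC by itself.
{D} is an SCC by itself.
{F} is an SCC by itself.
{A} is an SCC by itself.
The largest has 4 vertices.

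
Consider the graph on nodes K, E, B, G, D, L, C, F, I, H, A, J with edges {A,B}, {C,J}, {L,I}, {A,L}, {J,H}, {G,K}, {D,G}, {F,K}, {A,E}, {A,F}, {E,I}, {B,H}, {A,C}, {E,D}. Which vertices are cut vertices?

A

Removing A increases the component count from 1 to 2, so A is a cut vertex.
By contrast removing D leaves 1 component; it is not a cut vertex. No other vertex is a cut vertex either.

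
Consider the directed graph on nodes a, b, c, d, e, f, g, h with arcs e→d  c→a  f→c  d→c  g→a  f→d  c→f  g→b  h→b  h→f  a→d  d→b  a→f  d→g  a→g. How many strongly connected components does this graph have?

4

{a, c, d, f, g} are all mutually reachable — one SCC of size 5.
{b} is an SCC by itself.
{e} is an SCC by itself.
{h} is an SCC by itself.
That gives 4 strongly connected components.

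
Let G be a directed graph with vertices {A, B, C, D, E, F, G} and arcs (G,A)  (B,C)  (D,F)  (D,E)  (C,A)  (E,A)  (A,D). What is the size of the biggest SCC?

{A, D, E} are all mutually reachable — one SCC of size 3.
{F} is an SCC by itself.
{G} is an SCC by itself.
{C} is an SCC by itself.
{B} is an SCC by itself.
The largest has 3 vertices.

3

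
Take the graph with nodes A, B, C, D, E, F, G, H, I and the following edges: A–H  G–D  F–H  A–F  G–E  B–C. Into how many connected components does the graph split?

4

I is isolated — a component by itself.
Starting from B we can reach B, C. That is one component of size 2.
Starting from D we can reach D, E, G. That is one component of size 3.
Starting from A we can reach A, F, H. That is one component of size 3.
Total: 4 components.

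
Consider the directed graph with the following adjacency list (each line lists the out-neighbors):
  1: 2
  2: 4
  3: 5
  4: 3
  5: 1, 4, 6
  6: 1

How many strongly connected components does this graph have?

{1, 2, 3, 4, 5, 6} are all mutually reachable — one SCC of size 6.
That gives 1 strongly connected component.

1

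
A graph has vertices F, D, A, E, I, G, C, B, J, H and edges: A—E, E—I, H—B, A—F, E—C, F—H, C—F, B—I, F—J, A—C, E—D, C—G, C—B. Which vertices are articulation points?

C, E, F

Removing C increases the component count from 1 to 2, so C is a cut vertex.
Removing E increases the component count from 1 to 2, so E is a cut vertex.
Removing F increases the component count from 1 to 2, so F is a cut vertex.
By contrast removing H leaves 1 component; it is not a cut vertex. No other vertex is a cut vertex either.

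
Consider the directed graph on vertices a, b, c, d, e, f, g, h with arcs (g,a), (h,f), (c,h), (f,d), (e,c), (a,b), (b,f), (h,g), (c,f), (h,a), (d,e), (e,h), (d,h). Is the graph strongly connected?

From f we can reach every vertex (a, b, c, d, e, f, g, h), and every vertex can reach f (a, b, c, d, e, f, g, h). So the whole graph is one strongly connected component.

Yes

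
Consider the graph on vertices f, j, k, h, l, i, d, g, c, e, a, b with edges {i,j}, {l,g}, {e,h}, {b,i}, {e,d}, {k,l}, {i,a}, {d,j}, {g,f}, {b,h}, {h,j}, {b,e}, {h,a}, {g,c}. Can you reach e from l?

No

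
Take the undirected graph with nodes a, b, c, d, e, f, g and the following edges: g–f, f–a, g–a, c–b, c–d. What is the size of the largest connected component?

e is isolated — a component by itself.
Starting from b we can reach b, c, d. That is one component of size 3.
Starting from a we can reach a, f, g. That is one component of size 3.
The largest has 3 vertices.

3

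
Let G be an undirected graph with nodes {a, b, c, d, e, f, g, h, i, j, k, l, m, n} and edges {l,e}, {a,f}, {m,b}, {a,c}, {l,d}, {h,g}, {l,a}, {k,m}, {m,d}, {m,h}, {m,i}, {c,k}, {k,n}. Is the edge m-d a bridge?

After removing m-d, the path m-k-c-a-l-d still connects them, so the edge is not a bridge.

No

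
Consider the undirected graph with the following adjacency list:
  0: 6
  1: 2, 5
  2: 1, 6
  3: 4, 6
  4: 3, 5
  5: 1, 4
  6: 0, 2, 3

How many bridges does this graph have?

The edges on the cycle 5-4-3-6-2-1-5 are not bridges since each lies on that cycle.
But removing 6-0 disconnects 6 from 0 — this is a bridge.

1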